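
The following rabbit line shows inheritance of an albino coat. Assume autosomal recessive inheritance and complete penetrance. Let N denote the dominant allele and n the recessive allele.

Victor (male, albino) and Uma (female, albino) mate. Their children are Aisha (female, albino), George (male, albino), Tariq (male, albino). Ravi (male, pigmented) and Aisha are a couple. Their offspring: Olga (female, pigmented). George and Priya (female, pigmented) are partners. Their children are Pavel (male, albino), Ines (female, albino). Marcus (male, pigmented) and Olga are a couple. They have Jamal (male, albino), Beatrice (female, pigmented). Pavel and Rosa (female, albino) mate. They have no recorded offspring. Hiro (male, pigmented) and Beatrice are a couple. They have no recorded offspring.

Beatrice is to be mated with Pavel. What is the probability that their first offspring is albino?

1/3

Marcus is pigmented so carries N and passed n to Jamal (nn), so Marcus is Nn.
Olga is pigmented so carries N and received n from Aisha (nn), so Olga is Nn.
Beatrice is a pigmented offspring of Marcus (Nn) × Olga (Nn), whose cross gives 1/4 NN : 1/2 Nn : 1/4 nn; conditioning on being pigmented, Beatrice is NN with probability 1/3, Nn with probability 2/3.
Pavel is albino, so Pavel is nn.
Summing over parental genotype combinations, P(offspring is albino) = 2/3·1/2 = 1/3.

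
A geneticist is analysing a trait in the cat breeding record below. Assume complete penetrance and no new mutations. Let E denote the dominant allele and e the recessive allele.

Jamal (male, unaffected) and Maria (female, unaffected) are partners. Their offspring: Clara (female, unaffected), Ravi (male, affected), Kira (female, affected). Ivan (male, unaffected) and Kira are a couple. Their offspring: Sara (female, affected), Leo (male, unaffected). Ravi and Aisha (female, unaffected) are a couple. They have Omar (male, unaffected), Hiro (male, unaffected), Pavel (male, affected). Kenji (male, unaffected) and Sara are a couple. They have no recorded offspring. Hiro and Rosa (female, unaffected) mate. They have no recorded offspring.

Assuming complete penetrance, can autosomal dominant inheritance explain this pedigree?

Under autosomal dominant, Ravi (affected, male) cannot arise from Jamal (unaffected) × Maria (unaffected).

No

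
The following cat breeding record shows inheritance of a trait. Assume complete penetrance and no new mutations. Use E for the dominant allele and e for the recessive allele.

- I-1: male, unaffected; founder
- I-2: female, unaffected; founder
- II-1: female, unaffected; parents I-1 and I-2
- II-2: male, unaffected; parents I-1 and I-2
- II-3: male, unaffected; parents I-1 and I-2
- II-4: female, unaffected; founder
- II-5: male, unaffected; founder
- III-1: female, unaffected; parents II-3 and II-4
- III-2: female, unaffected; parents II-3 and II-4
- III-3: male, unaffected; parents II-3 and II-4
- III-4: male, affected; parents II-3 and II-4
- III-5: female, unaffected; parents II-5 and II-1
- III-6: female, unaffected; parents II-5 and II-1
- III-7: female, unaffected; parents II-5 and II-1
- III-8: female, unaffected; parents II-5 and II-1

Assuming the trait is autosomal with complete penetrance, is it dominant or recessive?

II-3 and II-4 are both unaffected yet have an affected child III-4. Under dominance, an affected child requires at least one affected parent, so the trait cannot be dominant.

recessive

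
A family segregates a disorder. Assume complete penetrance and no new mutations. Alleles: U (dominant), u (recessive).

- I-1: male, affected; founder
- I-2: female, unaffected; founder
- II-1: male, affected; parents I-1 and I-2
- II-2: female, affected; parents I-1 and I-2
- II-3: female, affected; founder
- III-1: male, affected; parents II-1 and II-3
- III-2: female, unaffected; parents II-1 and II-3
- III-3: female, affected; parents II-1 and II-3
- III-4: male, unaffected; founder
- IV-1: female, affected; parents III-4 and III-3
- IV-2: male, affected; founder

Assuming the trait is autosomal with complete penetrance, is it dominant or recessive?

dominant

II-1 and II-3 are both affected yet have an unaffected child III-2. Under a recessive model two affected parents are homozygous and every child would be affected, so the trait cannot be recessive.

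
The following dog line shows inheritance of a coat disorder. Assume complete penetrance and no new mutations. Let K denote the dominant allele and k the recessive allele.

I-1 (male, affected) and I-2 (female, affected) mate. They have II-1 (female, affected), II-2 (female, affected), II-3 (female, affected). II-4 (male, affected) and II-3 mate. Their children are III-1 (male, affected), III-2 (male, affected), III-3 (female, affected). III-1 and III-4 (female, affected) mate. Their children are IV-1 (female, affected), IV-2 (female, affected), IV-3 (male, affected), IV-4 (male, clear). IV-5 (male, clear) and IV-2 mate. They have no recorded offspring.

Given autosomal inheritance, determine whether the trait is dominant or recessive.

III-1 and III-4 are both affected yet have a clear child IV-4. Under a recessive model two affected parents are homozygous and every child would be affected, so the trait cannot be recessive.

dominant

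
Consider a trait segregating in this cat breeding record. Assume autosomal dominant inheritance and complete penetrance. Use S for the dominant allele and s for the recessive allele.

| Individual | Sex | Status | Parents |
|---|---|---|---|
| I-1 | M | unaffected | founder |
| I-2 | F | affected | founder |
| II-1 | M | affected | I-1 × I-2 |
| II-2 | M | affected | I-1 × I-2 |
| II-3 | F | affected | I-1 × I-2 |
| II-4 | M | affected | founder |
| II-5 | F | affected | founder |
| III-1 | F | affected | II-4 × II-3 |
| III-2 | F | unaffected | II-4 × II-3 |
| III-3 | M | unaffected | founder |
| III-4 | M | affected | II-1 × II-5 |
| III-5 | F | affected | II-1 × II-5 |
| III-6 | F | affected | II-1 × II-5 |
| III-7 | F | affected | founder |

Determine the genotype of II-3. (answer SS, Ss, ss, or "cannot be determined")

Ss

From phenotype alone, II-3 is SS or Ss.
II-3 is affected so carries S and received s from I-1 (ss), so II-3 is Ss.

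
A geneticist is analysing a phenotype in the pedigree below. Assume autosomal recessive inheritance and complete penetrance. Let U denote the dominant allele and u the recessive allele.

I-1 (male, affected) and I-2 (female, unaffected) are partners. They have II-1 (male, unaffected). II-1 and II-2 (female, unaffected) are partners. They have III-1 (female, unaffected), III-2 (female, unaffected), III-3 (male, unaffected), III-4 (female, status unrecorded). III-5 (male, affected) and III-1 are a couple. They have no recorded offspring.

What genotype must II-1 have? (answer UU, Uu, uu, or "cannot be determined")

Uu

From phenotype alone, II-1 is UU or Uu.
II-1 is unaffected so carries U and received u from I-1 (uu), so II-1 is Uu.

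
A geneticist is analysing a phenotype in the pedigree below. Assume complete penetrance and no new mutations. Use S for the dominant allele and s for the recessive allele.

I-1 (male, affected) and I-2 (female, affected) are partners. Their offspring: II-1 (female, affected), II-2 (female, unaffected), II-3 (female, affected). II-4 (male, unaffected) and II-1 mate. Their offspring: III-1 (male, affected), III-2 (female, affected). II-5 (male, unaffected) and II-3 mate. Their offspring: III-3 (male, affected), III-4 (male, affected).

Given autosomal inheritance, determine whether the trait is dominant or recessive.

dominant

I-1 and I-2 are both affected yet have an unaffected child II-2. Under a recessive model two affected parents are homozygous and every child would be affected, so the trait cannot be recessive.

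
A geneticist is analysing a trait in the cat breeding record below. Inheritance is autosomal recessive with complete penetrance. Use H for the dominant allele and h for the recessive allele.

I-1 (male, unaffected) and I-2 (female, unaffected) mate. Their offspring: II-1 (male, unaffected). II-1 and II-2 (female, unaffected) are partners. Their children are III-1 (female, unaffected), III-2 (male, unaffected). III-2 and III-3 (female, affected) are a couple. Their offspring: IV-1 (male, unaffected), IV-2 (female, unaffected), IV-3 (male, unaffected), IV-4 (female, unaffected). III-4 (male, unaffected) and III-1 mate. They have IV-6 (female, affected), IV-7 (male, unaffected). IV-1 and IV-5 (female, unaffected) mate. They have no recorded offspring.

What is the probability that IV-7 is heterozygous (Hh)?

2/3

III-4 is unaffected so carries H and passed h to IV-6 (hh), so III-4 is Hh.
III-1 is unaffected so carries H and passed h to IV-6 (hh), so III-1 is Hh.
Their cross gives offspring ratios 1/4 HH : 1/2 Hh : 1/4 hh. Conditioning on IV-7 being unaffected, P(Hh) = 1/2 / 3/4 = 2/3.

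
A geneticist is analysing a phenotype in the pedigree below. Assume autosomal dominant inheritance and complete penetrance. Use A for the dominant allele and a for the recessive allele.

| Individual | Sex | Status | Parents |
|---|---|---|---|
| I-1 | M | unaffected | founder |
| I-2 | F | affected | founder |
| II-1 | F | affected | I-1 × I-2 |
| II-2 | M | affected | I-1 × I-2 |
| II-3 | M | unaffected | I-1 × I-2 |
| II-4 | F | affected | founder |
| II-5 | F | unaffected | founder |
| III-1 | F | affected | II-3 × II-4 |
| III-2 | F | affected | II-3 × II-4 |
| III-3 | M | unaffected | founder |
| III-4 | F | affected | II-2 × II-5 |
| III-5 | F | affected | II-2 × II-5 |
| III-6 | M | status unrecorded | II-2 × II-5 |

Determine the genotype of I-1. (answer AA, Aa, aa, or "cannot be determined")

aa

I-1 is unaffected, so I-1 is aa.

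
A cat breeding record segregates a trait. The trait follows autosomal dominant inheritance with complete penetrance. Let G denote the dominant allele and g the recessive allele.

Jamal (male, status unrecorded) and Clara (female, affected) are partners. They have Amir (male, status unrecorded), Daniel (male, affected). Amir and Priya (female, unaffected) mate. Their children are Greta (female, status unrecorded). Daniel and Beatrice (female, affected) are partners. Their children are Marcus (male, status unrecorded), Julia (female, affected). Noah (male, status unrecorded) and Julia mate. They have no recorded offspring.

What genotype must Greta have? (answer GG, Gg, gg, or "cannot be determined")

cannot be determined

Greta's phenotype is unrecorded, and no parent or child forces a single allele at both positions; consistent genotype assignments exist with Greta as Gg or gg.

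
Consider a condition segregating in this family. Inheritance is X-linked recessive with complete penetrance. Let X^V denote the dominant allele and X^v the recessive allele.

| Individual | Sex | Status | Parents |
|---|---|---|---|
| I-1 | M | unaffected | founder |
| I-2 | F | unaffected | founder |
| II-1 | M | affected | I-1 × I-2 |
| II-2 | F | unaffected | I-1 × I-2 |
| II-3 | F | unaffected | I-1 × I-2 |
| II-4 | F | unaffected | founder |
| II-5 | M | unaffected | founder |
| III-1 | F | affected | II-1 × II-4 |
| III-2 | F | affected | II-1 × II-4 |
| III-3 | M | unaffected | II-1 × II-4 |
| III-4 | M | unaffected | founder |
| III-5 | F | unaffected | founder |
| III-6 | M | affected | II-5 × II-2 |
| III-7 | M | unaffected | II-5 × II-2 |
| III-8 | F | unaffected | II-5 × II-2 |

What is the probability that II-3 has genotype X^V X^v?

I-1 is unaffected, so I-1 is X^V Y.
I-2 is unaffected so carries V and passed v to II-1 (X^v Y), so I-2 is X^V X^v.
Their cross gives offspring ratios 1/2 X^V X^V : 1/2 X^V X^v. Conditioning on II-3 being unaffected, P(X^V X^v) = 1/2 / 1 = 1/2.

1/2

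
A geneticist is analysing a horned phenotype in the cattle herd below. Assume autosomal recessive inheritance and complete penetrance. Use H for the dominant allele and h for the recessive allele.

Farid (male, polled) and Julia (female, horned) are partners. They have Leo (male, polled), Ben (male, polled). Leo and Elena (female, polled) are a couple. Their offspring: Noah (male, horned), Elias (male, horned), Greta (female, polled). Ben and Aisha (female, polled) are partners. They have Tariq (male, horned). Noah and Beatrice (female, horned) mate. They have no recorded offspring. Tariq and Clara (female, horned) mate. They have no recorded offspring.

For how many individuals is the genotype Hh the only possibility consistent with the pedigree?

4

Obligate heterozygotes: Leo is polled so carries H and received h from Julia (hh), so Leo is Hh; Ben is polled so carries H and received h from Julia (hh), so Ben is Hh; Elena is polled so carries H and passed h to Noah (hh), so Elena is Hh; Aisha is polled so carries H and passed h to Tariq (hh), so Aisha is Hh.
Every other individual is either homozygous by phenotype or has at least one consistent homozygous assignment, so the count is 4.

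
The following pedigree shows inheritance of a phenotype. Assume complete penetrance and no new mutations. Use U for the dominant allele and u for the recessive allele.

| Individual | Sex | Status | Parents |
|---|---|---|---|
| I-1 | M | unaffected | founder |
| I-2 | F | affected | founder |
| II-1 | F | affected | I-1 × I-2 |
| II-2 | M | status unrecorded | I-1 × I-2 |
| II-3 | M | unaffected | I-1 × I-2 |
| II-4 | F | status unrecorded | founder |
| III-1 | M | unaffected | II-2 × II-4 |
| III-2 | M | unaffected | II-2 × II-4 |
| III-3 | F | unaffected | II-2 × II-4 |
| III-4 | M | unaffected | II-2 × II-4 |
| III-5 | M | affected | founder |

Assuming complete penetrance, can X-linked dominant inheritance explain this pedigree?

Yes

A consistent assignment under X-linked dominant exists: I-1 X^u Y, I-2 X^U X^u, II-1 X^U X^u, II-2 X^u Y, II-3 X^u Y, II-4 X^U X^u, III-1 X^u Y, III-2 X^u Y, III-3 X^u X^u, III-4 X^u Y, III-5 X^U Y.
In this assignment every recorded phenotype matches its genotype and every non-founder's genotype is obtainable from its parents' genotypes, so the pedigree is consistent.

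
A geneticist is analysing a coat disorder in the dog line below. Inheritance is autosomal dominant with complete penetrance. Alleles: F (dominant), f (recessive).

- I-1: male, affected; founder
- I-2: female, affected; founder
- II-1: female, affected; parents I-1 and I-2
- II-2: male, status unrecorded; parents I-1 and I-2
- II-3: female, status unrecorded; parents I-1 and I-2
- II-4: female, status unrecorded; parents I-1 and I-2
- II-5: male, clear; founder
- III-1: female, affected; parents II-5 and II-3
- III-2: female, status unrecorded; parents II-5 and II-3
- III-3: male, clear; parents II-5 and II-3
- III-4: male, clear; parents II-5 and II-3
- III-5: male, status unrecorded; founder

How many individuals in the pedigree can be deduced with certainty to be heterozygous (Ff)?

Obligate heterozygotes: II-3 passed F to III-1 (Ff, whose f came from II-5) and passed f to III-3 (ff), so II-3 is Ff; III-1 is affected so carries F and received f from II-5 (ff), so III-1 is Ff.
Every other individual is either homozygous by phenotype or has at least one consistent homozygous assignment, so the count is 2.

2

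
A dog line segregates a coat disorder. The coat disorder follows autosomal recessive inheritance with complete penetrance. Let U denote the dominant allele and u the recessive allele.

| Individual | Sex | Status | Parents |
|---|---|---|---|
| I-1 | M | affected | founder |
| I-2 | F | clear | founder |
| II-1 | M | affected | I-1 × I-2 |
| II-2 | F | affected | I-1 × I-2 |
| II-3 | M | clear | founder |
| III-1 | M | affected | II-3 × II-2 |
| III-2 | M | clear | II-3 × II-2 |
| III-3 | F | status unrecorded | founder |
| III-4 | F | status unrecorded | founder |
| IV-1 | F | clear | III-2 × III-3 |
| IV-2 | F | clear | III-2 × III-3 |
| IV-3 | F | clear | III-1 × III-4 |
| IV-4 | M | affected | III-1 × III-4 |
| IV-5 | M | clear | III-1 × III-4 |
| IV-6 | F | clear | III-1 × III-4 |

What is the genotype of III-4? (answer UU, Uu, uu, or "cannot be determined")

Uu

From phenotype alone, III-4 is UU or Uu or uu.
III-4 passed U to IV-3 (Uu, whose u came from III-1) and passed u to IV-4 (uu), so III-4 is Uu.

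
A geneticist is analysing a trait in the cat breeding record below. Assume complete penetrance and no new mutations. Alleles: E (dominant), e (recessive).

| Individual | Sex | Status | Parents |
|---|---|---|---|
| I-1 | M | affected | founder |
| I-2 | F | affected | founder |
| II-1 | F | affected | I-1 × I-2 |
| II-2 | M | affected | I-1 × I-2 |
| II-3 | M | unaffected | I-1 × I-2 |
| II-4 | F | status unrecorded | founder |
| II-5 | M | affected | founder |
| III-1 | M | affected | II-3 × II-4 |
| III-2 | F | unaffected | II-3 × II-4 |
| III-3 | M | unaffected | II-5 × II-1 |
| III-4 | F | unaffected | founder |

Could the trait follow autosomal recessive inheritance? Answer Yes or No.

No

Under autosomal recessive, II-3 (unaffected, male) cannot arise from I-1 (affected) × I-2 (affected).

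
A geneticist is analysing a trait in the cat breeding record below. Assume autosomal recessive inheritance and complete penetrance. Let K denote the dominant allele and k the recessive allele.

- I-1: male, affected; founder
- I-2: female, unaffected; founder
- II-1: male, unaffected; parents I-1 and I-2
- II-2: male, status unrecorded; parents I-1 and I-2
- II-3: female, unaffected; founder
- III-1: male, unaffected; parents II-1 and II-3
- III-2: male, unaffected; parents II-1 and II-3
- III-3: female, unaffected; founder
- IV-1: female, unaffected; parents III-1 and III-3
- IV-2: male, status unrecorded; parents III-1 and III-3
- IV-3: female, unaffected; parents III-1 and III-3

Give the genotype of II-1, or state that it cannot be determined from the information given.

From phenotype alone, II-1 is KK or Kk.
II-1 is unaffected so carries K and received k from I-1 (kk), so II-1 is Kk.

Kk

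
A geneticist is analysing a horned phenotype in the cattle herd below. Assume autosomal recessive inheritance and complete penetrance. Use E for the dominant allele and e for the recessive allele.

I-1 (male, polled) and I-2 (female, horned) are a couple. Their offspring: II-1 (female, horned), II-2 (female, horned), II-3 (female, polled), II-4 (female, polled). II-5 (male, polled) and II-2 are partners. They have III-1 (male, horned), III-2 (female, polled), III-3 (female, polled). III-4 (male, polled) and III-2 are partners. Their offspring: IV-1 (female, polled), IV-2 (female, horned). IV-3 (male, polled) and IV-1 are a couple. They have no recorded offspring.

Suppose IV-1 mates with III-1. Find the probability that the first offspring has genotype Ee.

III-4 is polled so carries E and passed e to IV-2 (ee), so III-4 is Ee.
III-2 is polled so carries E and received e from II-2 (ee), so III-2 is Ee.
IV-1 is a polled offspring of III-4 (Ee) × III-2 (Ee), whose cross gives 1/4 EE : 1/2 Ee : 1/4 ee; conditioning on being polled, IV-1 is EE with probability 1/3, Ee with probability 2/3.
III-1 is horned, so III-1 is ee.
Summing over parental genotype combinations, P(offspring has genotype Ee) = 1/3·1 + 2/3·1/2 = 2/3.

2/3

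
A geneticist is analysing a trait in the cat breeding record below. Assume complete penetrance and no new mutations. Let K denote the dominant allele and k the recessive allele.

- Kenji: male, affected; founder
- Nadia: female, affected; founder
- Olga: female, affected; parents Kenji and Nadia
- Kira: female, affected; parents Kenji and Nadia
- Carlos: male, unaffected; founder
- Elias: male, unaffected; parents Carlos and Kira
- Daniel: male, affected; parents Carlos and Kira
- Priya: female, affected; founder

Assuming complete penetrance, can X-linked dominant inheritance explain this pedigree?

Yes

A consistent assignment under X-linked dominant exists: Kenji X^K Y, Nadia X^K X^k, Olga X^K X^K, Kira X^K X^k, Carlos X^k Y, Elias X^k Y, Daniel X^K Y, Priya X^K X^K.
In this assignment every recorded phenotype matches its genotype and every non-founder's genotype is obtainable from its parents' genotypes, so the pedigree is consistent.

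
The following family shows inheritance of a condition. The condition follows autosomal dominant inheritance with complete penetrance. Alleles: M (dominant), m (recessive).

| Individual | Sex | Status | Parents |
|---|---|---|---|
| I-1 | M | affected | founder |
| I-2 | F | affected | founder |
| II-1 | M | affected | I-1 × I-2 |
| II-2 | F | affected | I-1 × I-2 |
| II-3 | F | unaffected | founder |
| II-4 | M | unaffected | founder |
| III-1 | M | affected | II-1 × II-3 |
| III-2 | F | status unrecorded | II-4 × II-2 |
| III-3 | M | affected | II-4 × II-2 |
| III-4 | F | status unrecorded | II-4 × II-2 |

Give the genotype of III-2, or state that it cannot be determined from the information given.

III-2's phenotype is unrecorded, and no parent or child forces a single allele at both positions; consistent genotype assignments exist with III-2 as Mm or mm.

cannot be determined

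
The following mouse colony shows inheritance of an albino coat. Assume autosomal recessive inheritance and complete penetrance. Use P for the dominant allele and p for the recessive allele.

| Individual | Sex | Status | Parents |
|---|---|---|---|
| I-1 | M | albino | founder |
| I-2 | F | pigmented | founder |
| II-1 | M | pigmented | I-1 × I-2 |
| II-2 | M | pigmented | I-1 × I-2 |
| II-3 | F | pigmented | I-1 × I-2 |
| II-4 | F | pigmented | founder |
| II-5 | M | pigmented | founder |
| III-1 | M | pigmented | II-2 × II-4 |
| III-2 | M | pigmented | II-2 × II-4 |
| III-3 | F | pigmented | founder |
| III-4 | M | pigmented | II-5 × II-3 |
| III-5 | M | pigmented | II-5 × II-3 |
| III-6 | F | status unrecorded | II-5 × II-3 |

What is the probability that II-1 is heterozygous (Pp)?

1

II-1 is pigmented so carries P and received p from I-1 (pp), so II-1 is Pp, giving P(Pp) = 1.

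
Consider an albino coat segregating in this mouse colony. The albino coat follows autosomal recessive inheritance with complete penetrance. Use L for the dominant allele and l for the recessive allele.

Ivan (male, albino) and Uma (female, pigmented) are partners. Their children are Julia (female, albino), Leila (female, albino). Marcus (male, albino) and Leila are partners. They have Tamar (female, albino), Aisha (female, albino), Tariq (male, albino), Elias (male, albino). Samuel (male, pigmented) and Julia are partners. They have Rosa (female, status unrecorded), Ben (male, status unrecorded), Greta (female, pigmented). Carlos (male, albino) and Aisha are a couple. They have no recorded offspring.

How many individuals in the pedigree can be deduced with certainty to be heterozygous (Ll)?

Obligate heterozygotes: Uma is pigmented so carries L and passed l to Julia (ll), so Uma is Ll; Greta is pigmented so carries L and received l from Julia (ll), so Greta is Ll.
Every other individual is either homozygous by phenotype or has at least one consistent homozygous assignment, so the count is 2.

2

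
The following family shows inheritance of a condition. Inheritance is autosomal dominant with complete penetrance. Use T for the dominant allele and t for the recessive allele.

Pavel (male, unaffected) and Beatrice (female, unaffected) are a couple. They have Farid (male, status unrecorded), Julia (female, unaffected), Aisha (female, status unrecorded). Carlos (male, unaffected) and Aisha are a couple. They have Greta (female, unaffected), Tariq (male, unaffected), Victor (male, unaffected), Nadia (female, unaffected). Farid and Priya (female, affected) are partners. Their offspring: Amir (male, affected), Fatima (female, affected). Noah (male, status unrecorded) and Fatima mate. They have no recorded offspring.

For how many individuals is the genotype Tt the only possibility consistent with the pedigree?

Obligate heterozygotes: Amir is affected so carries T and received t from Farid (tt), so Amir is Tt; Fatima is affected so carries T and received t from Farid (tt), so Fatima is Tt.
Every other individual is either homozygous by phenotype or has at least one consistent homozygous assignment, so the count is 2.

2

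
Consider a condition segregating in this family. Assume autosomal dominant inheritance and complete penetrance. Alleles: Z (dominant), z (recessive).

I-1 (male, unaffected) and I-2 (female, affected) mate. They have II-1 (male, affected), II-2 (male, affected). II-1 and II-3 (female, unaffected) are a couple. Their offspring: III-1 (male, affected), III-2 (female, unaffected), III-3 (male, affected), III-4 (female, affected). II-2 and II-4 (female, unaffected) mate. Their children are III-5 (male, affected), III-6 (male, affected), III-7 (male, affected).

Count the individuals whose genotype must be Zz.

Obligate heterozygotes: II-1 is affected so carries Z and received z from I-1 (zz), so II-1 is Zz; II-2 is affected so carries Z and received z from I-1 (zz), so II-2 is Zz; III-1 is affected so carries Z and received z from II-3 (zz), so III-1 is Zz; III-3 is affected so carries Z and received z from II-3 (zz), so III-3 is Zz; III-4 is affected so carries Z and received z from II-3 (zz), so III-4 is Zz; III-5 is affected so carries Z and received z from II-4 (zz), so III-5 is Zz; III-6 is affected so carries Z and received z from II-4 (zz), so III-6 is Zz; III-7 is affected so carries Z and received z from II-4 (zz), so III-7 is Zz.
Every other individual is either homozygous by phenotype or has at least one consistent homozygous assignment, so the count is 8.

8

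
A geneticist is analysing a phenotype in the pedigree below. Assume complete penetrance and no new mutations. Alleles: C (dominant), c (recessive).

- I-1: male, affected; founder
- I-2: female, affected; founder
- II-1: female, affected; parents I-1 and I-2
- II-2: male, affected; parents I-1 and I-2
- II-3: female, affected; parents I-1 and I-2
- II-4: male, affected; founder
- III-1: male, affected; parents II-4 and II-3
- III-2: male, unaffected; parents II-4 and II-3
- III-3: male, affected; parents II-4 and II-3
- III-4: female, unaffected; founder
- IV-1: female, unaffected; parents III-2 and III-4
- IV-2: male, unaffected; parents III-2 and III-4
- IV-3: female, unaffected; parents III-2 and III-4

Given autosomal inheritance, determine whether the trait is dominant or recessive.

II-4 and II-3 are both affected yet have an unaffected child III-2. Under a recessive model two affected parents are homozygous and every child would be affected, so the trait cannot be recessive.

dominant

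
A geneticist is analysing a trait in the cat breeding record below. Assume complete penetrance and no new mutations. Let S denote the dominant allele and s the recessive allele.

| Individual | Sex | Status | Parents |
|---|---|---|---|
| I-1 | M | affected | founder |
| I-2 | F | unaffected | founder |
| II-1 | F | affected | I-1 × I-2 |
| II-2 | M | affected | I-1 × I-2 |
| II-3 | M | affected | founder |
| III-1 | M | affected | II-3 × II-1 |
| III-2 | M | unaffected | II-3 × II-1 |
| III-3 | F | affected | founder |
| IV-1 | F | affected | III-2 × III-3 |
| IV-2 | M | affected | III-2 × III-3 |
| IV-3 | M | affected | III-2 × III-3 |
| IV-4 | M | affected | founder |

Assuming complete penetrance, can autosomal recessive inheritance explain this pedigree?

No

Under autosomal recessive, III-2 (unaffected, male) cannot arise from II-3 (affected) × II-1 (affected).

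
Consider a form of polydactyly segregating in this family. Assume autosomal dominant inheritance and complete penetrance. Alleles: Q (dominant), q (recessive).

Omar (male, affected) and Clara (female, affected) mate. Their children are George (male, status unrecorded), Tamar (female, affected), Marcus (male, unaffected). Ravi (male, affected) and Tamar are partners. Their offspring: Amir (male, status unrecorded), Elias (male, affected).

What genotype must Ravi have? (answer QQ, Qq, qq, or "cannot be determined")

cannot be determined

Ravi's phenotype allows QQ or Qq, and no parent or child forces a single allele at both positions; consistent genotype assignments exist with Ravi as QQ or Qq.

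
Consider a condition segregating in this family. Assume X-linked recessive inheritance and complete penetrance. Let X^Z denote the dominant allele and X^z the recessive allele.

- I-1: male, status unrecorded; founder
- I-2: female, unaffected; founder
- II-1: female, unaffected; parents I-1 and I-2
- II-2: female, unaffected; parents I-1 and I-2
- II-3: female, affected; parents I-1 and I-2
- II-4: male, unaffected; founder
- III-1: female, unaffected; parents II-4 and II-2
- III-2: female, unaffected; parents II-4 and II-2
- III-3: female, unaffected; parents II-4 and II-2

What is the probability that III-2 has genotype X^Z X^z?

1/2

II-4 is unaffected, so II-4 is X^Z Y.
II-2 is unaffected so carries Z and received z from I-1 (X^z Y), so II-2 is X^Z X^z.
Their cross gives offspring ratios 1/2 X^Z X^Z : 1/2 X^Z X^z. Conditioning on III-2 being unaffected, P(X^Z X^z) = 1/2 / 1 = 1/2.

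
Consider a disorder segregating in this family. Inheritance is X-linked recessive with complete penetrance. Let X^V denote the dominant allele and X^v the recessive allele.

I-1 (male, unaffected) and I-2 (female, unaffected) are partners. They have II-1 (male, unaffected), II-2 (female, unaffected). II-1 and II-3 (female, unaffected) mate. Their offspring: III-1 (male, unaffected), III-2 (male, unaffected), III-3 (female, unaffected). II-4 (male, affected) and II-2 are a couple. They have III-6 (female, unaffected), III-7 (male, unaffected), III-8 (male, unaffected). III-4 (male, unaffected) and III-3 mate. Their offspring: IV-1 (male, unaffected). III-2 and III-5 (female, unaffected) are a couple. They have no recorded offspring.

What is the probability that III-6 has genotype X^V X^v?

1

III-6 is unaffected so carries V and received v from II-4 (X^v Y), so III-6 is X^V X^v, giving P(X^V X^v) = 1.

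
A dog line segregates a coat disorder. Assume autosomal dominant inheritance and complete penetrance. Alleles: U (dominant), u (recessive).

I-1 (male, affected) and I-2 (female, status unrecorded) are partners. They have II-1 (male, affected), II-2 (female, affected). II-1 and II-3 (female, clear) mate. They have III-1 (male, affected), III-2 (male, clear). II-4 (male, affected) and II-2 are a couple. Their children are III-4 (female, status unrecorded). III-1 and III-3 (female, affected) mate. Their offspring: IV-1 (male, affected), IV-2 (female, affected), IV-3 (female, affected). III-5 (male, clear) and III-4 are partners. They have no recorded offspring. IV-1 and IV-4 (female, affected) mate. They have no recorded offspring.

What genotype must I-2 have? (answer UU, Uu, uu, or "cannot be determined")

cannot be determined

I-2's phenotype is unrecorded, and no parent or child forces a single allele at both positions; consistent genotype assignments exist with I-2 as UU or Uu or uu.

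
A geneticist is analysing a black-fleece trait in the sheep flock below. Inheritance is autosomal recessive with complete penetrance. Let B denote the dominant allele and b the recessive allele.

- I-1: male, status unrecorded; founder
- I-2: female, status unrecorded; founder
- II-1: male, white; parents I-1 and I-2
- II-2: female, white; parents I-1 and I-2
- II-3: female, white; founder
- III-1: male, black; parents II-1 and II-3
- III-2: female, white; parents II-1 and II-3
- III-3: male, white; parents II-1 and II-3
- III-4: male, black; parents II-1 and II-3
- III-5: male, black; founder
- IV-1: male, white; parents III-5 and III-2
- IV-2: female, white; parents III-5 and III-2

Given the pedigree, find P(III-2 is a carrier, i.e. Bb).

II-1 is white so carries B and passed b to III-1 (bb), so II-1 is Bb.
II-3 is white so carries B and passed b to III-1 (bb), so II-3 is Bb.
Their cross gives offspring ratios 1/4 BB : 1/2 Bb : 1/4 bb. Conditioning on III-2 being white, P(Bb) = 1/2 / 3/4 = 2/3 before taking III-2's own offspring into account.
III-5 is black, so III-5 is bb.
Now use III-2's offspring. Probability of each recorded status — white son IV-1: 1/2 if III-2 is Bb, 1 if BB; white daughter IV-2: 1/2 if III-2 is Bb, 1 if BB.
Bayes: P(Bb) = 2/3·1/4 / (2/3·1/4 + 1/3·1) = 1/3.

1/3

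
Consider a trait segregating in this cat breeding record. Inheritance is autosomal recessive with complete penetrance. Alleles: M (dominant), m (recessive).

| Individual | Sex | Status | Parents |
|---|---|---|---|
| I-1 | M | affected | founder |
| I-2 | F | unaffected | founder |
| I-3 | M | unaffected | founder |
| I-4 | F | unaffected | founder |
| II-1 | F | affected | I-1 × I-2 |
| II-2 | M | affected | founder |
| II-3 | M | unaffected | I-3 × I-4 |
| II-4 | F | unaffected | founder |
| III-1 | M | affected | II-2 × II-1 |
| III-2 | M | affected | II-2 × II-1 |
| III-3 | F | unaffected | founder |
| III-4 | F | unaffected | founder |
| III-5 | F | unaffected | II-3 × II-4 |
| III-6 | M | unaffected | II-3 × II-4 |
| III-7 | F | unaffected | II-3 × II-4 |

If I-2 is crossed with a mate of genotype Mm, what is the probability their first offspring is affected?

I-2 is unaffected so carries M and passed m to II-1 (mm), so I-2 is Mm.
The cross gives 1/4 MM : 1/2 Mm : 1/4 mm, so P(offspring is affected) = 1/4.

1/4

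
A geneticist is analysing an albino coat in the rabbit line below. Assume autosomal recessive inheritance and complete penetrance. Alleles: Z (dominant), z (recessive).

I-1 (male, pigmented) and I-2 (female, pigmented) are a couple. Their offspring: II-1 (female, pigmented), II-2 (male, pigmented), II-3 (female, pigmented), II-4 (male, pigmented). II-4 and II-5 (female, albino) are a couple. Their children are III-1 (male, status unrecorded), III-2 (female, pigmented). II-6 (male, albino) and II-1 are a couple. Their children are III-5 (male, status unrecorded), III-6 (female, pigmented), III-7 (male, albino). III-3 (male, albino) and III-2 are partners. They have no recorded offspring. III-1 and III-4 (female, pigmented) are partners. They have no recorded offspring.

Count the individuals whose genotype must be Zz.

Obligate heterozygotes: II-1 is pigmented so carries Z and passed z to III-7 (zz), so II-1 is Zz; III-2 is pigmented so carries Z and received z from II-5 (zz), so III-2 is Zz; III-6 is pigmented so carries Z and received z from II-6 (zz), so III-6 is Zz.
Every other individual is either homozygous by phenotype or has at least one consistent homozygous assignment, so the count is 3.

3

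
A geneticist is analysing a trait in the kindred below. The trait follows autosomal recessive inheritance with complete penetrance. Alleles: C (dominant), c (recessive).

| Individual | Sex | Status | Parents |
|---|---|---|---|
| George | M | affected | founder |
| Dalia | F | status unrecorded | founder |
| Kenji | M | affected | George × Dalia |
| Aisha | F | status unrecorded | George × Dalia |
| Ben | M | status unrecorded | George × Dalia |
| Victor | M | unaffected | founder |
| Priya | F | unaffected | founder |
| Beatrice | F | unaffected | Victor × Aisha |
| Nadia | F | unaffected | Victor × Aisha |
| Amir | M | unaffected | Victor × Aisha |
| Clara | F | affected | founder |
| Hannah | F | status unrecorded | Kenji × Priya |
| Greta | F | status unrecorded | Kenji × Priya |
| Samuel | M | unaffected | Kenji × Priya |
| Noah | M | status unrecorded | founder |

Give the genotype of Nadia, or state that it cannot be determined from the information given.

cannot be determined

Nadia's phenotype allows CC or Cc, and no parent or child forces a single allele at both positions; consistent genotype assignments exist with Nadia as CC or Cc.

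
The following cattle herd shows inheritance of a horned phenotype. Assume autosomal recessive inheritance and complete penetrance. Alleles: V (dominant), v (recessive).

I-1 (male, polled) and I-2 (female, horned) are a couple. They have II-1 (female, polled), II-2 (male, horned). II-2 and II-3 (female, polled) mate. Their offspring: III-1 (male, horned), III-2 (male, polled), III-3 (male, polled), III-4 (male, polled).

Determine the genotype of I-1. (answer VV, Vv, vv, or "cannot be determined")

From phenotype alone, I-1 is VV or Vv.
I-1 is polled so carries V and passed v to II-2 (vv), so I-1 is Vv.

Vv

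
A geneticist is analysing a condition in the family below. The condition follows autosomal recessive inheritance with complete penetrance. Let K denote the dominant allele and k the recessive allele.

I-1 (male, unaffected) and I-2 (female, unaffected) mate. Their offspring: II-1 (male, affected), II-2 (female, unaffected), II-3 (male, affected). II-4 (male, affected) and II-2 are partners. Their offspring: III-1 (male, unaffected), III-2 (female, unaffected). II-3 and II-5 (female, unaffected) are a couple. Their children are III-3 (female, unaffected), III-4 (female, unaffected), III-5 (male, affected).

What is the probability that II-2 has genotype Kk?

I-1 is unaffected so carries K and passed k to II-1 (kk), so I-1 is Kk.
I-2 is unaffected so carries K and passed k to II-1 (kk), so I-2 is Kk.
Their cross gives offspring ratios 1/4 KK : 1/2 Kk : 1/4 kk. Conditioning on II-2 being unaffected, P(Kk) = 1/2 / 3/4 = 2/3 before taking II-2's own offspring into account.
II-4 is affected, so II-4 is kk.
Now use II-2's offspring. Probability of each recorded status — unaffected son III-1: 1/2 if II-2 is Kk, 1 if KK; unaffected daughter III-2: 1/2 if II-2 is Kk, 1 if KK.
Bayes: P(Kk) = 2/3·1/4 / (2/3·1/4 + 1/3·1) = 1/3.

1/3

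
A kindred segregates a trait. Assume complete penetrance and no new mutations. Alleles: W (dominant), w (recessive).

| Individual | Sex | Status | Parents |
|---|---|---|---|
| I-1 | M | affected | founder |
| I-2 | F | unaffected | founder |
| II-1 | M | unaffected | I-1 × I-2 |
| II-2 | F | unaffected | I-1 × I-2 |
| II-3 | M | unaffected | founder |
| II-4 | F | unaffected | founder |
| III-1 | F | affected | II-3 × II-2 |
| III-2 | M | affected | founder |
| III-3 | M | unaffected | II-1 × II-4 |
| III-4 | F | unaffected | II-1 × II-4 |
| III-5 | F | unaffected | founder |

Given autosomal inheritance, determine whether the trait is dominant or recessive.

recessive

II-3 and II-2 are both unaffected yet have an affected child III-1. Under dominance, an affected child requires at least one affected parent, so the trait cannot be dominant.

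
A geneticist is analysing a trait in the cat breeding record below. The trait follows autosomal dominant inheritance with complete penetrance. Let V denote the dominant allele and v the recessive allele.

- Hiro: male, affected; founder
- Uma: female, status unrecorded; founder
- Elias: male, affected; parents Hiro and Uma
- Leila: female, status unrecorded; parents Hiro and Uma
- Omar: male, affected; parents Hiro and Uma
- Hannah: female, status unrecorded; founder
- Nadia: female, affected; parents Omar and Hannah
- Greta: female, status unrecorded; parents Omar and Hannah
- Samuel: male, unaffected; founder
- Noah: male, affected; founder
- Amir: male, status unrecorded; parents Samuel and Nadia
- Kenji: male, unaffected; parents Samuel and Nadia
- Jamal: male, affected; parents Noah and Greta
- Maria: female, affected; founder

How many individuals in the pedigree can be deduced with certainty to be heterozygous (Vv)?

Obligate heterozygotes: Nadia is affected so carries V and passed v to Kenji (vv), so Nadia is Vv.
Every other individual is either homozygous by phenotype or has at least one consistent homozygous assignment, so the count is 1.

1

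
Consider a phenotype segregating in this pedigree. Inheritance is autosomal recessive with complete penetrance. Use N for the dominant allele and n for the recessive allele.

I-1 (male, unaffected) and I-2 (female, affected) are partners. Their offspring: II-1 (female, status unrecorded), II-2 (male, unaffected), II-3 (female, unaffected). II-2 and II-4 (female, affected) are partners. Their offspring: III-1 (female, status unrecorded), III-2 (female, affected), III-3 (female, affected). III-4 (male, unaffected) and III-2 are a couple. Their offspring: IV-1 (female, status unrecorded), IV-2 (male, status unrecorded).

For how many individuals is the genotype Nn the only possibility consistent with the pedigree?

2

Obligate heterozygotes: II-2 is unaffected so carries N and received n from I-2 (nn), so II-2 is Nn; II-3 is unaffected so carries N and received n from I-2 (nn), so II-3 is Nn.
Every other individual is either homozygous by phenotype or has at least one consistent homozygous assignment, so the count is 2.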